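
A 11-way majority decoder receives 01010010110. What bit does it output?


Ones: 5 out of 11
Threshold: 6

0 (5/11 voted 1)


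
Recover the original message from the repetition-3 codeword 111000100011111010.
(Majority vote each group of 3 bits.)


Groups: 111, 000, 100, 011, 111, 010
Majority votes: 100110

100110


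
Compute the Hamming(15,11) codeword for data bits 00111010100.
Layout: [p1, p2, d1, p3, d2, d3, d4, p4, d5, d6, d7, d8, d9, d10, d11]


Parity bits: p1=0, p2=1, p3=1, p4=1

010101111010100


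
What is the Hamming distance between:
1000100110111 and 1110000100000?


XOR: 0110100010111
Count of 1s: 7

7


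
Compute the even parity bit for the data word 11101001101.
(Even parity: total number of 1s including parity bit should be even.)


Number of 1s in data: 7
Parity bit: 1

1


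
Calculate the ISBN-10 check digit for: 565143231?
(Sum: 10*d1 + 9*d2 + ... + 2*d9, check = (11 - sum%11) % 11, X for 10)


Weighted sum: 209
209 mod 11 = 0

Check digit: 0


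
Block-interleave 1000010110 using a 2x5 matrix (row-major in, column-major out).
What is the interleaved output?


Matrix:
  10000
  10110
Read columns: 1100010100

1100010100


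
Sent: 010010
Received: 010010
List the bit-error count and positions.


XOR: 000000

0 errors (received matches sent)


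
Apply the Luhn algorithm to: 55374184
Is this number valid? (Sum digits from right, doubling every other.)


Luhn sum = 39
39 mod 10 = 9

Invalid (Luhn sum mod 10 = 9)


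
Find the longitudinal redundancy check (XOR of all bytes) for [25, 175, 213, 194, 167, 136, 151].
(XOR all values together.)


XOR chain: 25 ^ 175 ^ 213 ^ 194 ^ 167 ^ 136 ^ 151 = 25

25


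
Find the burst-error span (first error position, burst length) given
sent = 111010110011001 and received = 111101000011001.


XOR: 000111110000000

Burst at position 3, length 5


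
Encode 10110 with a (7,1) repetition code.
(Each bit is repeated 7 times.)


Each bit -> 7 copies

11111110000000111111111111110000000


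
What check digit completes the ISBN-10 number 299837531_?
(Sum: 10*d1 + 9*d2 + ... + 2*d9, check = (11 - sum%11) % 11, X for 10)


Weighted sum: 313
313 mod 11 = 5

Check digit: 6


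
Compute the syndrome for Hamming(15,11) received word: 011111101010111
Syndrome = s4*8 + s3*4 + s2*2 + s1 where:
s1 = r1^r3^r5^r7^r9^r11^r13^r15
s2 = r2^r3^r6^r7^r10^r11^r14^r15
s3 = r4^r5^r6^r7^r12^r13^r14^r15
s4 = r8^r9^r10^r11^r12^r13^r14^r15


s1=1, s2=1, s3=1, s4=1

Syndrome = 15 (error at position 15)


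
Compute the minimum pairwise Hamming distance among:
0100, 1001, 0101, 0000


Comparing all pairs, minimum distance: 1
Can detect 0 errors, correct 0 errors

1


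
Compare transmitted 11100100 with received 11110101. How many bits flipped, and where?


XOR: 00010001

2 error(s) at position(s): 3, 7


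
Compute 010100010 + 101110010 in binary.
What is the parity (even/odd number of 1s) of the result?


010100010 = 162
101110010 = 370
Sum = 532 = 1000010100
1s count = 3

odd parity (3 ones in 1000010100)


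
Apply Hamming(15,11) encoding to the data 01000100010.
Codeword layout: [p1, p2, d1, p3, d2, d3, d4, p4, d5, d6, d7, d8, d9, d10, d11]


Parity bits: p1=1, p2=0, p3=0, p4=0

100010000100010


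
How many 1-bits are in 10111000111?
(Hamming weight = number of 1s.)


Counting 1s in 10111000111

7


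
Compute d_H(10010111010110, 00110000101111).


XOR: 10100111111001
Count of 1s: 9

9


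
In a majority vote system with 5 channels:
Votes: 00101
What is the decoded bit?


Ones: 2 out of 5
Threshold: 3

0 (2/5 voted 1)


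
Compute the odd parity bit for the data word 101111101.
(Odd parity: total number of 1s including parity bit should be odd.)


Number of 1s in data: 7
Parity bit: 0

0


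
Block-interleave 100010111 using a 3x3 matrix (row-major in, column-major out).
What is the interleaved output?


Matrix:
  100
  010
  111
Read columns: 101011001

101011001


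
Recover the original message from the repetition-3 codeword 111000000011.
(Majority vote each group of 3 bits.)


Groups: 111, 000, 000, 011
Majority votes: 1001

1001


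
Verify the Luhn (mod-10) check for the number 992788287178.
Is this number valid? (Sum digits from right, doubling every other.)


Luhn sum = 75
75 mod 10 = 5

Invalid (Luhn sum mod 10 = 5)


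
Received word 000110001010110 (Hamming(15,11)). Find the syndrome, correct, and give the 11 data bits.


Syndrome = 0: no error detected

Data: 01001010110 (no errors)


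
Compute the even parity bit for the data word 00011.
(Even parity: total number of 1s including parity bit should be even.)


Number of 1s in data: 2
Parity bit: 0

0


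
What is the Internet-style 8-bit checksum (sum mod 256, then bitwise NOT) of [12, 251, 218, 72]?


Sum = 553 mod 256 = 41
Complement = 214

214


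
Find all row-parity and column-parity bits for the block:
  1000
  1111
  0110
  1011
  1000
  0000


Row parities: 100110
Column parities: 0010

Row P: 100110, Col P: 0010, Corner: 1


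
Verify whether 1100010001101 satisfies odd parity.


Number of 1s: 6

No, parity error (6 ones)


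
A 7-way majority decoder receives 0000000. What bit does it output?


Ones: 0 out of 7
Threshold: 4

0 (0/7 voted 1)


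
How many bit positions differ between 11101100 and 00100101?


XOR: 11001001
Count of 1s: 4

4


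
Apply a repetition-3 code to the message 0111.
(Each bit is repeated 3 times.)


Each bit -> 3 copies

000111111111


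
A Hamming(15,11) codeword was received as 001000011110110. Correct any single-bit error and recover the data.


Syndrome = 0: no error detected

Data: 10001110110 (no errors)


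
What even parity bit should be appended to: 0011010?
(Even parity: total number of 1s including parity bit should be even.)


Number of 1s in data: 3
Parity bit: 1

1


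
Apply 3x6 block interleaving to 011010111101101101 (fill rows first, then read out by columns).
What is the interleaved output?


Matrix:
  011010
  111101
  101101
Read columns: 011110111011100011

011110111011100011


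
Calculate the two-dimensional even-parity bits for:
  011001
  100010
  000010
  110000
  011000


Row parities: 10100
Column parities: 010001

Row P: 10100, Col P: 010001, Corner: 0


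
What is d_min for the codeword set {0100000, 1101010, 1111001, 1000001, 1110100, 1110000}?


Comparing all pairs, minimum distance: 1
Can detect 0 errors, correct 0 errors

1


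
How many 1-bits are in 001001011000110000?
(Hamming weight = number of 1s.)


Counting 1s in 001001011000110000

6


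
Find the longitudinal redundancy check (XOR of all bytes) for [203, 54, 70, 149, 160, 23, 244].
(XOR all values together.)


XOR chain: 203 ^ 54 ^ 70 ^ 149 ^ 160 ^ 23 ^ 244 = 109

109


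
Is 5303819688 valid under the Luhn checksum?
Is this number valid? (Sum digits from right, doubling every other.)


Luhn sum = 45
45 mod 10 = 5

Invalid (Luhn sum mod 10 = 5)


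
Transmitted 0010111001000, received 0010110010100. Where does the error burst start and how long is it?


XOR: 0000001011100

Burst at position 6, length 5


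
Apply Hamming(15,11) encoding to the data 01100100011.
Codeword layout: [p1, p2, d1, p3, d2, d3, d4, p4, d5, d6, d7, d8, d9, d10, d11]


Parity bits: p1=0, p2=0, p3=0, p4=1

000011010100011


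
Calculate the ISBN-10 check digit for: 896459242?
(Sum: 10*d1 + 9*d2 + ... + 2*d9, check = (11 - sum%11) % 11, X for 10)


Weighted sum: 336
336 mod 11 = 6

Check digit: 5


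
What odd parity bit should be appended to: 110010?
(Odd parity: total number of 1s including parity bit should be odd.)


Number of 1s in data: 3
Parity bit: 0

0


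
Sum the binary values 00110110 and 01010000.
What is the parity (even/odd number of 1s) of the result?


00110110 = 54
01010000 = 80
Sum = 134 = 10000110
1s count = 3

odd parity (3 ones in 10000110)


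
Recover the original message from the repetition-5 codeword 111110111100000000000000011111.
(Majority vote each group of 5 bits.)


Groups: 11111, 01111, 00000, 00000, 00000, 11111
Majority votes: 110001

110001


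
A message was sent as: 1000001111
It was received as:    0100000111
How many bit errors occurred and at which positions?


XOR: 1100001000

3 error(s) at position(s): 0, 1, 6


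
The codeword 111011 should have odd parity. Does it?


Number of 1s: 5

Yes, parity is correct (5 ones)


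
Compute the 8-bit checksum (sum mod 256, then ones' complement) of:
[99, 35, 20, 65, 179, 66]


Sum = 464 mod 256 = 208
Complement = 47

47


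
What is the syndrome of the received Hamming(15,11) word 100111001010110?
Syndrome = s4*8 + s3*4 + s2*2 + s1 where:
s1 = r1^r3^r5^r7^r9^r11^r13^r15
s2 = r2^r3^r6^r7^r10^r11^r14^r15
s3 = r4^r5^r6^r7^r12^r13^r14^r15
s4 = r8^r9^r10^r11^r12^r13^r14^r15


s1=1, s2=1, s3=1, s4=0

Syndrome = 7 (error at position 7)


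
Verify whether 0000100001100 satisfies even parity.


Number of 1s: 3

No, parity error (3 ones)


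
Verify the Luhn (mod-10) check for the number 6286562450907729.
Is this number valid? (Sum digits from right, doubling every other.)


Luhn sum = 68
68 mod 10 = 8

Invalid (Luhn sum mod 10 = 8)


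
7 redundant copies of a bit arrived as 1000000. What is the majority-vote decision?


Ones: 1 out of 7
Threshold: 4

0 (1/7 voted 1)


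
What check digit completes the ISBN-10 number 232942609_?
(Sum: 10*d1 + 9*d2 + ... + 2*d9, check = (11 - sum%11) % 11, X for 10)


Weighted sum: 202
202 mod 11 = 4

Check digit: 7


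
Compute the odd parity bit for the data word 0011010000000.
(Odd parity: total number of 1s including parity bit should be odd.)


Number of 1s in data: 3
Parity bit: 0

0


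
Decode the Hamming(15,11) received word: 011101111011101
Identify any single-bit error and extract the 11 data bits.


Syndrome = 0: no error detected

Data: 10111011101 (no errors)


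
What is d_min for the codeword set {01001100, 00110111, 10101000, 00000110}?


Comparing all pairs, minimum distance: 3
Can detect 2 errors, correct 1 errors

3


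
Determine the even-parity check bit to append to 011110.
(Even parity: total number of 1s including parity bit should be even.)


Number of 1s in data: 4
Parity bit: 0

0


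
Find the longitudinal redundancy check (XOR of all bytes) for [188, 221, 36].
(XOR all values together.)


XOR chain: 188 ^ 221 ^ 36 = 69

69


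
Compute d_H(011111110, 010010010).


XOR: 001101100
Count of 1s: 4

4


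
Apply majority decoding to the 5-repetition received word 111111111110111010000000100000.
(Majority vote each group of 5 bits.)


Groups: 11111, 11111, 10111, 01000, 00001, 00000
Majority votes: 111000

111000


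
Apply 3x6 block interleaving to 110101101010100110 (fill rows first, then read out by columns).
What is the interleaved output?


Matrix:
  110101
  101010
  100110
Read columns: 111100010101011100

111100010101011100


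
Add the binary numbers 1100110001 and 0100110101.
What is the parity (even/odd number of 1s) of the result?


1100110001 = 817
0100110101 = 309
Sum = 1126 = 10001100110
1s count = 5

odd parity (5 ones in 10001100110)


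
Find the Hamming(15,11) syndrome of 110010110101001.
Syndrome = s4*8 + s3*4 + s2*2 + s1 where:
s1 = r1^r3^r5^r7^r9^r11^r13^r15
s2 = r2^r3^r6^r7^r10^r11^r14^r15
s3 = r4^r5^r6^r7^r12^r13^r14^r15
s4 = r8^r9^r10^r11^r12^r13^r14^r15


s1=0, s2=0, s3=0, s4=0

Syndrome = 0 (no error)


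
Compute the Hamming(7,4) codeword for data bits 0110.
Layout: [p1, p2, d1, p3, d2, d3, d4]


Parity bits: p1=1, p2=1, p3=0

1100110


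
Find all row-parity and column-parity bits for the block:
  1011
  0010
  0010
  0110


Row parities: 1110
Column parities: 1101

Row P: 1110, Col P: 1101, Corner: 1


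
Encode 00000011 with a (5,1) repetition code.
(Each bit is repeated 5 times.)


Each bit -> 5 copies

0000000000000000000000000000001111111111


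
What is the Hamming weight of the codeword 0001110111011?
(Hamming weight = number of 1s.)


Counting 1s in 0001110111011

8


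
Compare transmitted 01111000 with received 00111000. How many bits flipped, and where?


XOR: 01000000

1 error(s) at position(s): 1


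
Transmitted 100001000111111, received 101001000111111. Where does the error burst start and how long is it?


XOR: 001000000000000

Burst at position 2, length 1


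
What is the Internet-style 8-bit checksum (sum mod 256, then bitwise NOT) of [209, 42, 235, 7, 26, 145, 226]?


Sum = 890 mod 256 = 122
Complement = 133

133


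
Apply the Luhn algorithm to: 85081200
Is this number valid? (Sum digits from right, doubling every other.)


Luhn sum = 24
24 mod 10 = 4

Invalid (Luhn sum mod 10 = 4)


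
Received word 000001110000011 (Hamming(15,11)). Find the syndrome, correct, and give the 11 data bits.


Syndrome = 8: error at position 8

Data: 00110000011 (corrected bit 8)


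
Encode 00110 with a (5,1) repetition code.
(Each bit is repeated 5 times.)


Each bit -> 5 copies

0000000000111111111100000


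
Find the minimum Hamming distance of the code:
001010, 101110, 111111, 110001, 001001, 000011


Comparing all pairs, minimum distance: 2
Can detect 1 errors, correct 0 errors

2


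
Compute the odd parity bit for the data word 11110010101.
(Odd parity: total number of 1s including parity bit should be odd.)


Number of 1s in data: 7
Parity bit: 0

0


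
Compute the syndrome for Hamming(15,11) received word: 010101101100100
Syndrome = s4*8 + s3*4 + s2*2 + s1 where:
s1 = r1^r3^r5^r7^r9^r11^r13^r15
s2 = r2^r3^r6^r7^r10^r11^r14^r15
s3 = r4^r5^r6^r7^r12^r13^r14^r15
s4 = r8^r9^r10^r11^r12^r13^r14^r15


s1=1, s2=0, s3=0, s4=1

Syndrome = 9 (error at position 9)


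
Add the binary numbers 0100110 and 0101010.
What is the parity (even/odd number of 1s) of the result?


0100110 = 38
0101010 = 42
Sum = 80 = 1010000
1s count = 2

even parity (2 ones in 1010000)


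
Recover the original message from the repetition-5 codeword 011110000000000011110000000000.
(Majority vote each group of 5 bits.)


Groups: 01111, 00000, 00000, 01111, 00000, 00000
Majority votes: 100100

100100


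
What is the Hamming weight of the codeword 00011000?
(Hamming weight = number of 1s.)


Counting 1s in 00011000

2


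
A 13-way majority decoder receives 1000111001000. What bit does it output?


Ones: 5 out of 13
Threshold: 7

0 (5/13 voted 1)


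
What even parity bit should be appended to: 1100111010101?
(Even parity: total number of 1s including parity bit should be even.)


Number of 1s in data: 8
Parity bit: 0

0


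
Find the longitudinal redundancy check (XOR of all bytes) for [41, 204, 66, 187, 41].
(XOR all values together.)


XOR chain: 41 ^ 204 ^ 66 ^ 187 ^ 41 = 53

53


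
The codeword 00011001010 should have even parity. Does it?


Number of 1s: 4

Yes, parity is correct (4 ones)


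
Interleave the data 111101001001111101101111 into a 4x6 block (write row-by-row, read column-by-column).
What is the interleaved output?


Matrix:
  111101
  001001
  111101
  101111
Read columns: 101110101111101100011111

101110101111101100011111


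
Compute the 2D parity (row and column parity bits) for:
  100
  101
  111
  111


Row parities: 1011
Column parities: 001

Row P: 1011, Col P: 001, Corner: 1


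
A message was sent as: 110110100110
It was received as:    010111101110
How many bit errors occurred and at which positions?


XOR: 100001001000

3 error(s) at position(s): 0, 5, 8


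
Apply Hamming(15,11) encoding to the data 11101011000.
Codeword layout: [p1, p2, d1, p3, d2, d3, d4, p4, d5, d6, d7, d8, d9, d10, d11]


Parity bits: p1=0, p2=1, p3=1, p4=1

011111011011000


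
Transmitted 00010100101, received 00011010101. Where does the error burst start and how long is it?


XOR: 00001110000

Burst at position 4, length 3


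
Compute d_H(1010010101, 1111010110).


XOR: 0101000011
Count of 1s: 4

4


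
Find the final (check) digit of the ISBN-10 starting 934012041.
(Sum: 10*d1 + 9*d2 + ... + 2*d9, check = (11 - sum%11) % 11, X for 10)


Weighted sum: 179
179 mod 11 = 3

Check digit: 8


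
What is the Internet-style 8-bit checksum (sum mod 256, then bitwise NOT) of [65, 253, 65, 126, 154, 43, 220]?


Sum = 926 mod 256 = 158
Complement = 97

97


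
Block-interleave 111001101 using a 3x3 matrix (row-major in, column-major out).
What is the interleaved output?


Matrix:
  111
  001
  101
Read columns: 101100111

101100111


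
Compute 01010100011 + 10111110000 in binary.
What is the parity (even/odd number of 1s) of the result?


01010100011 = 675
10111110000 = 1520
Sum = 2195 = 100010010011
1s count = 5

odd parity (5 ones in 100010010011)


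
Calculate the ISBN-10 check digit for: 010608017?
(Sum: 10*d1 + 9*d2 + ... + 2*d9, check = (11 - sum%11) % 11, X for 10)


Weighted sum: 108
108 mod 11 = 9

Check digit: 2


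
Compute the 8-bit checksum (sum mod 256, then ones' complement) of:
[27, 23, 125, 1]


Sum = 176 mod 256 = 176
Complement = 79

79


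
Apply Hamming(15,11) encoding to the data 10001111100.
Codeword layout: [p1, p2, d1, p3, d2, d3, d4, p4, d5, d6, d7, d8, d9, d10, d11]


Parity bits: p1=0, p2=1, p3=0, p4=1

011000011111100


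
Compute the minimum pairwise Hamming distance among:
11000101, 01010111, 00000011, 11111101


Comparing all pairs, minimum distance: 3
Can detect 2 errors, correct 1 errors

3


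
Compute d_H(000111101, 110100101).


XOR: 110011000
Count of 1s: 4

4


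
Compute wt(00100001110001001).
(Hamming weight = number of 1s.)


Counting 1s in 00100001110001001

6


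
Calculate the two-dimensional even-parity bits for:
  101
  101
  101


Row parities: 000
Column parities: 101

Row P: 000, Col P: 101, Corner: 0


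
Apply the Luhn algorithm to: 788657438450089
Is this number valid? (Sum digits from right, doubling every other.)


Luhn sum = 82
82 mod 10 = 2

Invalid (Luhn sum mod 10 = 2)


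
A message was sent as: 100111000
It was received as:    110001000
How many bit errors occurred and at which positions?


XOR: 010110000

3 error(s) at position(s): 1, 3, 4


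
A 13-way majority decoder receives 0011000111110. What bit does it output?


Ones: 7 out of 13
Threshold: 7

1 (7/13 voted 1)


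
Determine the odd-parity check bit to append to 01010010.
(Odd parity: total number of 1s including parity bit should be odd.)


Number of 1s in data: 3
Parity bit: 0

0


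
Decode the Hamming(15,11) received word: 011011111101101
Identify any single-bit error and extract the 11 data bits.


Syndrome = 0: no error detected

Data: 11111101101 (no errors)


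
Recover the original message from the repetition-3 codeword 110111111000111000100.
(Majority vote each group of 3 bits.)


Groups: 110, 111, 111, 000, 111, 000, 100
Majority votes: 1110100

1110100


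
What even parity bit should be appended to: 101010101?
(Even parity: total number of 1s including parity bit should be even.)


Number of 1s in data: 5
Parity bit: 1

1


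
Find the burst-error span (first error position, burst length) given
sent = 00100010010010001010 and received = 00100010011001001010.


XOR: 00000000001011000000

Burst at position 10, length 4


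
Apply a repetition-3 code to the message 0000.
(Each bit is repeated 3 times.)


Each bit -> 3 copies

000000000000


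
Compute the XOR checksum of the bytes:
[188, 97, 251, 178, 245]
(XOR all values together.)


XOR chain: 188 ^ 97 ^ 251 ^ 178 ^ 245 = 97

97


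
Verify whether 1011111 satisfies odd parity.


Number of 1s: 6

No, parity error (6 ones)


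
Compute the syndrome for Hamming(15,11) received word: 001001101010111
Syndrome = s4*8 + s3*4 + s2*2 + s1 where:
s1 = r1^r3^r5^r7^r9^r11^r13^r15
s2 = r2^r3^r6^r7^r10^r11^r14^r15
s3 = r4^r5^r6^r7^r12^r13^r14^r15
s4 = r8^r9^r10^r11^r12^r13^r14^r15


s1=0, s2=0, s3=1, s4=1

Syndrome = 12 (error at position 12)


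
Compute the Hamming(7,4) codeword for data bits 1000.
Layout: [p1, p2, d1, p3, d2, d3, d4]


Parity bits: p1=1, p2=1, p3=0

1110000


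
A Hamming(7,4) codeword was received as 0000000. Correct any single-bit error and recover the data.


Syndrome = 0: no error detected

Data: 0000 (no errors)


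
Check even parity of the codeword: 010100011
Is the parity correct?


Number of 1s: 4

Yes, parity is correct (4 ones)


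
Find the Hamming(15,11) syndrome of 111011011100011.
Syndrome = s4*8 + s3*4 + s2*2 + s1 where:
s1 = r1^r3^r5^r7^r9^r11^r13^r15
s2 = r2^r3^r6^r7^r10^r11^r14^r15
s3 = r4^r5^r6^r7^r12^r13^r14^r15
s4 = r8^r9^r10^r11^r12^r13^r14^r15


s1=1, s2=0, s3=0, s4=1

Syndrome = 9 (error at position 9)


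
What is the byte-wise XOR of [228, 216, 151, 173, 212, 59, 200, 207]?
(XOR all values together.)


XOR chain: 228 ^ 216 ^ 151 ^ 173 ^ 212 ^ 59 ^ 200 ^ 207 = 238

238


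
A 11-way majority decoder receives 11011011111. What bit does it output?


Ones: 9 out of 11
Threshold: 6

1 (9/11 voted 1)


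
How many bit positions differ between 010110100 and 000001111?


XOR: 010111011
Count of 1s: 6

6


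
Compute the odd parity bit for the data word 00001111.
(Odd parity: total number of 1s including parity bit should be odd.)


Number of 1s in data: 4
Parity bit: 1

1


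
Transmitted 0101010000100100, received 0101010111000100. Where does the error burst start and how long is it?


XOR: 0000000111100000

Burst at position 7, length 4


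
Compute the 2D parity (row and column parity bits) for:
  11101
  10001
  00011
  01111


Row parities: 0000
Column parities: 00000

Row P: 0000, Col P: 00000, Corner: 0


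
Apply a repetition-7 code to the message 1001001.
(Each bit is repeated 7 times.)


Each bit -> 7 copies

1111111000000000000001111111000000000000001111111


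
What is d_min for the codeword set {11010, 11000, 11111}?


Comparing all pairs, minimum distance: 1
Can detect 0 errors, correct 0 errors

1


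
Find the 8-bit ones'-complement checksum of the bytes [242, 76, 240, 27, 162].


Sum = 747 mod 256 = 235
Complement = 20

20


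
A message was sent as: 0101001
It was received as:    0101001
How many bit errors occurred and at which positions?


XOR: 0000000

0 errors (received matches sent)


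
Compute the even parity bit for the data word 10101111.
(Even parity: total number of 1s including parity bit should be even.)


Number of 1s in data: 6
Parity bit: 0

0


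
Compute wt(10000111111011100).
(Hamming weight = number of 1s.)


Counting 1s in 10000111111011100

10


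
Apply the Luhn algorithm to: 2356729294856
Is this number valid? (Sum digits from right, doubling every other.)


Luhn sum = 72
72 mod 10 = 2

Invalid (Luhn sum mod 10 = 2)


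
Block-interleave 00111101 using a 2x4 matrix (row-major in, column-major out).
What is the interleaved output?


Matrix:
  0011
  1101
Read columns: 01011011

01011011


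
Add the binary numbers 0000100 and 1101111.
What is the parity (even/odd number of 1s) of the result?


0000100 = 4
1101111 = 111
Sum = 115 = 1110011
1s count = 5

odd parity (5 ones in 1110011)


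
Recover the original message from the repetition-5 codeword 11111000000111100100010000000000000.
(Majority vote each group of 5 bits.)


Groups: 11111, 00000, 01111, 00100, 01000, 00000, 00000
Majority votes: 1010000

1010000


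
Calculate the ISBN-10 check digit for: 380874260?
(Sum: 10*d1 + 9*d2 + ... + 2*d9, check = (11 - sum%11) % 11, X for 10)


Weighted sum: 246
246 mod 11 = 4

Check digit: 7


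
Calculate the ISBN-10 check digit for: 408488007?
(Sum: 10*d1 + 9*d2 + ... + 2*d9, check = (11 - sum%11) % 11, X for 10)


Weighted sum: 234
234 mod 11 = 3

Check digit: 8


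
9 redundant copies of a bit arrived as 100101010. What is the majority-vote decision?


Ones: 4 out of 9
Threshold: 5

0 (4/9 voted 1)


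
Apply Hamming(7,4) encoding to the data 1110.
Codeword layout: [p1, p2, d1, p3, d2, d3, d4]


Parity bits: p1=0, p2=0, p3=0

0010110


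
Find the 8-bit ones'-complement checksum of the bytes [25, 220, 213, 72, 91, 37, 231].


Sum = 889 mod 256 = 121
Complement = 134

134


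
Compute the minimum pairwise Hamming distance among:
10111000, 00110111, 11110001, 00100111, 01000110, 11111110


Comparing all pairs, minimum distance: 1
Can detect 0 errors, correct 0 errors

1


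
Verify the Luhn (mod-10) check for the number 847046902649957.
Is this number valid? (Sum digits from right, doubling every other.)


Luhn sum = 74
74 mod 10 = 4

Invalid (Luhn sum mod 10 = 4)


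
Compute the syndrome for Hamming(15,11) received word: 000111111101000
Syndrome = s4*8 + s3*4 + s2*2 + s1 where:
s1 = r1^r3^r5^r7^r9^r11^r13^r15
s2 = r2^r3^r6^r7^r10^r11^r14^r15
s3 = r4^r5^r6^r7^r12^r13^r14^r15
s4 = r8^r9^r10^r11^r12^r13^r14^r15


s1=1, s2=1, s3=1, s4=0

Syndrome = 7 (error at position 7)


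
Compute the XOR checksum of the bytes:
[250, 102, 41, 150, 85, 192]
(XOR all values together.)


XOR chain: 250 ^ 102 ^ 41 ^ 150 ^ 85 ^ 192 = 182

182


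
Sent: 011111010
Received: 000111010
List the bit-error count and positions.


XOR: 011000000

2 error(s) at position(s): 1, 2


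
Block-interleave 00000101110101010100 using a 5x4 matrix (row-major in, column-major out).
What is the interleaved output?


Matrix:
  0000
  0101
  1101
  0101
  0100
Read columns: 00100011110000001110

00100011110000001110


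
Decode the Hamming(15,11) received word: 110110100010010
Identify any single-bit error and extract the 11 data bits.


Syndrome = 0: no error detected

Data: 01010010010 (no errors)


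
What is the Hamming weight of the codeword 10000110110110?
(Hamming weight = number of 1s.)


Counting 1s in 10000110110110

7


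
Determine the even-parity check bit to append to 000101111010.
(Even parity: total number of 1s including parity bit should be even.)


Number of 1s in data: 6
Parity bit: 0

0


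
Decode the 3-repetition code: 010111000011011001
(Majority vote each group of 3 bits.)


Groups: 010, 111, 000, 011, 011, 001
Majority votes: 010110

010110


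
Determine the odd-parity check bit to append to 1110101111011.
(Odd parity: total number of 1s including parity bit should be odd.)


Number of 1s in data: 10
Parity bit: 1

1


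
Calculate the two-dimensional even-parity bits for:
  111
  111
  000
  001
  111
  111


Row parities: 110111
Column parities: 001

Row P: 110111, Col P: 001, Corner: 1


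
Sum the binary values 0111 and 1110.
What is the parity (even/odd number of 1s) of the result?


0111 = 7
1110 = 14
Sum = 21 = 10101
1s count = 3

odd parity (3 ones in 10101)


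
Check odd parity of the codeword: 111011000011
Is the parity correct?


Number of 1s: 7

Yes, parity is correct (7 ones)


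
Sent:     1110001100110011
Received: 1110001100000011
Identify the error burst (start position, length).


XOR: 0000000000110000

Burst at position 10, length 2


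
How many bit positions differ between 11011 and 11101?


XOR: 00110
Count of 1s: 2

2


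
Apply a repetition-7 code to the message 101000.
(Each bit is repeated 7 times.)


Each bit -> 7 copies

111111100000001111111000000000000000000000


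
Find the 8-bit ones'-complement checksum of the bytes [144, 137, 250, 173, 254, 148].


Sum = 1106 mod 256 = 82
Complement = 173

173


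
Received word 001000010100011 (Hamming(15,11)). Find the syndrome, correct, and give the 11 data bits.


Syndrome = 0: no error detected

Data: 10000100011 (no errors)


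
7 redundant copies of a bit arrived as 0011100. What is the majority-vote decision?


Ones: 3 out of 7
Threshold: 4

0 (3/7 voted 1)


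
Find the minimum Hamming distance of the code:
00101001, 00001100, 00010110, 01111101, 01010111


Comparing all pairs, minimum distance: 2
Can detect 1 errors, correct 0 errors

2


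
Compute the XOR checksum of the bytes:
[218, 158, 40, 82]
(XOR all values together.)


XOR chain: 218 ^ 158 ^ 40 ^ 82 = 62

62


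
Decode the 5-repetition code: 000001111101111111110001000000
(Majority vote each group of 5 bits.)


Groups: 00000, 11111, 01111, 11111, 00010, 00000
Majority votes: 011100

011100


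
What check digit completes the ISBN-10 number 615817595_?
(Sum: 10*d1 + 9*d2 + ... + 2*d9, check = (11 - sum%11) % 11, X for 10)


Weighted sum: 263
263 mod 11 = 10

Check digit: 1


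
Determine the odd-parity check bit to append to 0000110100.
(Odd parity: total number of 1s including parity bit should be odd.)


Number of 1s in data: 3
Parity bit: 0

0


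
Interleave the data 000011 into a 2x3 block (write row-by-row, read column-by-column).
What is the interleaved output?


Matrix:
  000
  011
Read columns: 000101

000101


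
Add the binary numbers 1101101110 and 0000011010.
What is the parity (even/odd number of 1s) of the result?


1101101110 = 878
0000011010 = 26
Sum = 904 = 1110001000
1s count = 4

even parity (4 ones in 1110001000)


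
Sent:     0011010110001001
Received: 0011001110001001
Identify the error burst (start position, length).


XOR: 0000011000000000

Burst at position 5, length 2


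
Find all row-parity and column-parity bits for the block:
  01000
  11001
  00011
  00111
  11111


Row parities: 11011
Column parities: 01010

Row P: 11011, Col P: 01010, Corner: 0


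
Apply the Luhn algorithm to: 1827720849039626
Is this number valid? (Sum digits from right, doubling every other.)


Luhn sum = 81
81 mod 10 = 1

Invalid (Luhn sum mod 10 = 1)


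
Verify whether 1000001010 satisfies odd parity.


Number of 1s: 3

Yes, parity is correct (3 ones)


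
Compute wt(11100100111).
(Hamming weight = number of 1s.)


Counting 1s in 11100100111

7


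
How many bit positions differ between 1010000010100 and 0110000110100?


XOR: 1100000100000
Count of 1s: 3

3


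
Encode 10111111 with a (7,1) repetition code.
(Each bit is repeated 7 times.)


Each bit -> 7 copies

11111110000000111111111111111111111111111111111111111111


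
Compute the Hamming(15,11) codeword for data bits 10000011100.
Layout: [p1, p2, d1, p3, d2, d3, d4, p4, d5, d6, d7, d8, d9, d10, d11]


Parity bits: p1=1, p2=0, p3=0, p4=1

101000010011100


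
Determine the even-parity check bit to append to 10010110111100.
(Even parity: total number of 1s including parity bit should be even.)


Number of 1s in data: 8
Parity bit: 0

0


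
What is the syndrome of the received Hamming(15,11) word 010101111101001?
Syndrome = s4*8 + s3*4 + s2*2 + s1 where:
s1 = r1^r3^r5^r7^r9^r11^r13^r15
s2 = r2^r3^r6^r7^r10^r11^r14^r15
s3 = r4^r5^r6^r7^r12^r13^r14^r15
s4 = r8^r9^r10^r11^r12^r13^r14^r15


s1=1, s2=1, s3=1, s4=1

Syndrome = 15 (error at position 15)


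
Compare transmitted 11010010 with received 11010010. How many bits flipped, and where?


XOR: 00000000

0 errors (received matches sent)


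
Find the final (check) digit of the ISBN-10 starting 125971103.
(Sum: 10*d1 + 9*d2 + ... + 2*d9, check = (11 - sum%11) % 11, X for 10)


Weighted sum: 188
188 mod 11 = 1

Check digit: X


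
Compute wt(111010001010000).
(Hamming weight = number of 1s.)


Counting 1s in 111010001010000

6


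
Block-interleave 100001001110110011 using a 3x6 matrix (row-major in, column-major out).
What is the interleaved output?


Matrix:
  100001
  001110
  110011
Read columns: 101001010010011101

101001010010011101


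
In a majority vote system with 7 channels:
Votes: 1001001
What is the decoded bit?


Ones: 3 out of 7
Threshold: 4

0 (3/7 voted 1)


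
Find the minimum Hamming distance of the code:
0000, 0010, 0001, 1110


Comparing all pairs, minimum distance: 1
Can detect 0 errors, correct 0 errors

1


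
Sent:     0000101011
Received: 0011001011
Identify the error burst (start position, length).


XOR: 0011100000

Burst at position 2, length 3


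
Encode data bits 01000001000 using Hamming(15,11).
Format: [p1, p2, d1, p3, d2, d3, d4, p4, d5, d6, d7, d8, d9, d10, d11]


Parity bits: p1=1, p2=0, p3=0, p4=1

100010010001000


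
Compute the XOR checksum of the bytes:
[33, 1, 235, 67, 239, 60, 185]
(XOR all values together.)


XOR chain: 33 ^ 1 ^ 235 ^ 67 ^ 239 ^ 60 ^ 185 = 226

226


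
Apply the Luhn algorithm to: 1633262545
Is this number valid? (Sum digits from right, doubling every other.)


Luhn sum = 49
49 mod 10 = 9

Invalid (Luhn sum mod 10 = 9)


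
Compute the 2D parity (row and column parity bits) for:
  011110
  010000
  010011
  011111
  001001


Row parities: 01110
Column parities: 001011

Row P: 01110, Col P: 001011, Corner: 1


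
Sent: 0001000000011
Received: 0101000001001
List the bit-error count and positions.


XOR: 0100000001010

3 error(s) at position(s): 1, 9, 11


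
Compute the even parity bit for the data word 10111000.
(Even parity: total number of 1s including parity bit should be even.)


Number of 1s in data: 4
Parity bit: 0

0


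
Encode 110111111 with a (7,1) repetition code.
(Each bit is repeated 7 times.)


Each bit -> 7 copies

111111111111110000000111111111111111111111111111111111111111111


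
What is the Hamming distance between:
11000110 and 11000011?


XOR: 00000101
Count of 1s: 2

2


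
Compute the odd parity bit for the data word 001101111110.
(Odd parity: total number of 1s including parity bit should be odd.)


Number of 1s in data: 8
Parity bit: 1

1


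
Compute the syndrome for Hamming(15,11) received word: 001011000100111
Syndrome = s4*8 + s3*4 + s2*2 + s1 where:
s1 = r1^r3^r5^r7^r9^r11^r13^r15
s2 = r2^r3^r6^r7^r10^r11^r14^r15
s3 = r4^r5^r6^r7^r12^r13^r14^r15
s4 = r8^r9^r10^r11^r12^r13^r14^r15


s1=0, s2=1, s3=1, s4=0

Syndrome = 6 (error at position 6)


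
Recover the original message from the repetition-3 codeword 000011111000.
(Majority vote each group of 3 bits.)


Groups: 000, 011, 111, 000
Majority votes: 0110

0110


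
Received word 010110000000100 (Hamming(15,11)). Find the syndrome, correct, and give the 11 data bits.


Syndrome = 14: error at position 14

Data: 01000000110 (corrected bit 14)


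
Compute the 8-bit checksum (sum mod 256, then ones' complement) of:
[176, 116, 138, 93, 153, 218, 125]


Sum = 1019 mod 256 = 251
Complement = 4

4


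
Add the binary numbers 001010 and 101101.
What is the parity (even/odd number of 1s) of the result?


001010 = 10
101101 = 45
Sum = 55 = 110111
1s count = 5

odd parity (5 ones in 110111)


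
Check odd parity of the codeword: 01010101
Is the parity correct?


Number of 1s: 4

No, parity error (4 ones)


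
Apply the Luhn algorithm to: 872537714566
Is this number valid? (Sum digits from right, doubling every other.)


Luhn sum = 64
64 mod 10 = 4

Invalid (Luhn sum mod 10 = 4)


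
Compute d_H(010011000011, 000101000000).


XOR: 010110000011
Count of 1s: 5

5


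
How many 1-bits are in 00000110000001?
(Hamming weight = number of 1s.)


Counting 1s in 00000110000001

3


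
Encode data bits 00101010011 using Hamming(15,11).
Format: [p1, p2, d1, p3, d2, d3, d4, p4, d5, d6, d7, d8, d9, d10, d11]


Parity bits: p1=1, p2=0, p3=1, p4=0

100101001010011


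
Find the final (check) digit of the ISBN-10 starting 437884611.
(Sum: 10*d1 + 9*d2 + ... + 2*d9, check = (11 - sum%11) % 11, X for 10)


Weighted sum: 276
276 mod 11 = 1

Check digit: X


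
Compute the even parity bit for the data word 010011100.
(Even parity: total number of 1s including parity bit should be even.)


Number of 1s in data: 4
Parity bit: 0

0


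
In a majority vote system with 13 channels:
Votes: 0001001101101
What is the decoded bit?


Ones: 6 out of 13
Threshold: 7

0 (6/13 voted 1)


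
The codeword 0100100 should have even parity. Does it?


Number of 1s: 2

Yes, parity is correct (2 ones)


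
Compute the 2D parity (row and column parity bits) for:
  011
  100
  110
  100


Row parities: 0101
Column parities: 101

Row P: 0101, Col P: 101, Corner: 0


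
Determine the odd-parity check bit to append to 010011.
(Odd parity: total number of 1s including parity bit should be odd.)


Number of 1s in data: 3
Parity bit: 0

0


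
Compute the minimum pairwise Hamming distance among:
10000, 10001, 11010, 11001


Comparing all pairs, minimum distance: 1
Can detect 0 errors, correct 0 errors

1


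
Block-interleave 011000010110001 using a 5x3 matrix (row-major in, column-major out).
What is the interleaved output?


Matrix:
  011
  000
  010
  110
  001
Read columns: 000101011010001

000101011010001


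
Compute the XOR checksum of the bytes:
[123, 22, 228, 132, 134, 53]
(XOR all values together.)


XOR chain: 123 ^ 22 ^ 228 ^ 132 ^ 134 ^ 53 = 190

190


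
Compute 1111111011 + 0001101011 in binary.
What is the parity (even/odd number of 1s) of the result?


1111111011 = 1019
0001101011 = 107
Sum = 1126 = 10001100110
1s count = 5

odd parity (5 ones in 10001100110)


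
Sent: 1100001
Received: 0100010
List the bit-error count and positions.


XOR: 1000011

3 error(s) at position(s): 0, 5, 6


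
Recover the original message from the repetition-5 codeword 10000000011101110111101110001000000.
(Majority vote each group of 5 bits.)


Groups: 10000, 00001, 11011, 10111, 10111, 00010, 00000
Majority votes: 0011100

0011100


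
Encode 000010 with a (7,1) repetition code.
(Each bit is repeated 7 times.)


Each bit -> 7 copies

000000000000000000000000000011111110000000


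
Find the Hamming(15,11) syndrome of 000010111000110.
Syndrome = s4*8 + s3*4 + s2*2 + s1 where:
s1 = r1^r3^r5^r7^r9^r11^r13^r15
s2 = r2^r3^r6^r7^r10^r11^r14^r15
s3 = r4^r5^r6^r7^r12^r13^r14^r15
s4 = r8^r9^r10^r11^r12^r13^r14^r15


s1=0, s2=0, s3=0, s4=0

Syndrome = 0 (no error)


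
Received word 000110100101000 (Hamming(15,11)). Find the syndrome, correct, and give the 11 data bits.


Syndrome = 0: no error detected

Data: 01010101000 (no errors)


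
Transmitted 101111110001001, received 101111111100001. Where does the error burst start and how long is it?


XOR: 000000001101000

Burst at position 8, length 4


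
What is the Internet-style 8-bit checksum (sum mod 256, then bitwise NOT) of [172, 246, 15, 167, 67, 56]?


Sum = 723 mod 256 = 211
Complement = 44

44


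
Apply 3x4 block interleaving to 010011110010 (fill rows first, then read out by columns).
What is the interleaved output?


Matrix:
  0100
  1111
  0010
Read columns: 010110011010

010110011010


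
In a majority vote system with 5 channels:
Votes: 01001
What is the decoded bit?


Ones: 2 out of 5
Threshold: 3

0 (2/5 voted 1)


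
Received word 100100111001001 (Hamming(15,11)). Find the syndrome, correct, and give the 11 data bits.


Syndrome = 0: no error detected

Data: 00011001001 (no errors)


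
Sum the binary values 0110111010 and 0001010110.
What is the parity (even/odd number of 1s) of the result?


0110111010 = 442
0001010110 = 86
Sum = 528 = 1000010000
1s count = 2

even parity (2 ones in 1000010000)


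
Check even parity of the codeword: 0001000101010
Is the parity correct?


Number of 1s: 4

Yes, parity is correct (4 ones)


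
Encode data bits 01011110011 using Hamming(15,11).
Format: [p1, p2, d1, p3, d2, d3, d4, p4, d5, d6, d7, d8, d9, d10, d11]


Parity bits: p1=1, p2=1, p3=0, p4=1

110010111110011
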